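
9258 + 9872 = 19130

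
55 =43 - -12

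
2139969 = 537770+1602199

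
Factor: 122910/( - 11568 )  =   - 2^(-3)*5^1*17^1 = - 85/8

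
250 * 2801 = 700250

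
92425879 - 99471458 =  - 7045579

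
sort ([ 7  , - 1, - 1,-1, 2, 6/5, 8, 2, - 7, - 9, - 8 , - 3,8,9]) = [ - 9, - 8, - 7,-3, - 1, - 1,-1, 6/5,2, 2,7,8,  8,  9] 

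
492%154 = 30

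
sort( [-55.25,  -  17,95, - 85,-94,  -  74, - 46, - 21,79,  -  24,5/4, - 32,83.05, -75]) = [  -  94,-85,-75, - 74 ,-55.25, -46, - 32, - 24,-21, - 17 , 5/4,79 , 83.05,95 ] 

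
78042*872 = 68052624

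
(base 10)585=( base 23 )12a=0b1001001001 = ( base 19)1bf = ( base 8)1111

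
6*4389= 26334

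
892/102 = 446/51 = 8.75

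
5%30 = 5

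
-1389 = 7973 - 9362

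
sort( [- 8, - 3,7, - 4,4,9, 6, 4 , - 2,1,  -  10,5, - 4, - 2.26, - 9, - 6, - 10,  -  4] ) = [  -  10, - 10,  -  9, - 8, - 6 ,-4, - 4, - 4,-3, - 2.26, - 2,1 , 4,4  ,  5,  6,  7,9] 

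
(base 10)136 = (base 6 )344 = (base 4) 2020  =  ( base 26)56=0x88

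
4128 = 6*688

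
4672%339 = 265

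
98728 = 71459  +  27269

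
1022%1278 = 1022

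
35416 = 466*76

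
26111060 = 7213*3620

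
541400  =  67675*8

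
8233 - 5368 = 2865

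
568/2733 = 568/2733 = 0.21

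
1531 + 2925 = 4456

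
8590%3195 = 2200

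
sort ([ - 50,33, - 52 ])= [ - 52, - 50, 33 ]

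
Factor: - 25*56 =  - 1400 = - 2^3*5^2 * 7^1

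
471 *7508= 3536268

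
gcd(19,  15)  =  1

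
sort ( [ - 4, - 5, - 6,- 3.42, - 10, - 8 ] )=[ - 10, - 8, - 6, -5, - 4,-3.42]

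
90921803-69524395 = 21397408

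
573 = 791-218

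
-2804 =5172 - 7976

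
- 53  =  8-61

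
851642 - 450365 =401277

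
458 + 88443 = 88901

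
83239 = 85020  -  1781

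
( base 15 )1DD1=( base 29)7l0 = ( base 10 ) 6496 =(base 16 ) 1960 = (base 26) 9fm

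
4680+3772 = 8452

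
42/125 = 42/125= 0.34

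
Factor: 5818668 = 2^2*3^1*61^1*7949^1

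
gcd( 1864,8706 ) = 2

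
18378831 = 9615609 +8763222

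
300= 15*20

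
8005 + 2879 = 10884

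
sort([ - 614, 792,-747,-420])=[ - 747  , - 614, - 420 , 792]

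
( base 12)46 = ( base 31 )1N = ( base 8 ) 66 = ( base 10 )54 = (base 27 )20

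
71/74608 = 71/74608 = 0.00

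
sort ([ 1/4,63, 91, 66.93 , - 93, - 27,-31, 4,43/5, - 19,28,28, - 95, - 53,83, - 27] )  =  [  -  95, - 93, -53,- 31, - 27,-27,  -  19,  1/4, 4,43/5,28,28,63, 66.93,  83,91] 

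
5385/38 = 5385/38 = 141.71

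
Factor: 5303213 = 5303213^1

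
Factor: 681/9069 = 227/3023 = 227^1*3023^( - 1)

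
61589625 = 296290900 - 234701275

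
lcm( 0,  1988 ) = 0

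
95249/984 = 95249/984 = 96.80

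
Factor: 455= 5^1*7^1*13^1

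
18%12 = 6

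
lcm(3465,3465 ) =3465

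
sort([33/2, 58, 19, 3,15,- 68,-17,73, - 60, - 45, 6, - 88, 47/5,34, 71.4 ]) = [ - 88,  -  68,  -  60, - 45 , - 17 , 3,  6,47/5, 15, 33/2,19, 34,58, 71.4, 73 ]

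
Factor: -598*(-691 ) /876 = 206609/438=2^( - 1)*3^(-1 )*13^1*23^1*73^( - 1)*691^1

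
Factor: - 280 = -2^3*5^1 * 7^1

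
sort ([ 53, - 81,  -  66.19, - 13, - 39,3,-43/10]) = [-81, - 66.19, - 39, - 13, - 43/10,3,  53 ]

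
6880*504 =3467520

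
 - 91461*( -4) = 365844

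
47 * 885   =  41595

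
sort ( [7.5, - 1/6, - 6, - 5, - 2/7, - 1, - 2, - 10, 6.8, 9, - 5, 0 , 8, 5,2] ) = [ - 10,-6, - 5,- 5, - 2, - 1, - 2/7, - 1/6, 0, 2,5, 6.8, 7.5, 8,9]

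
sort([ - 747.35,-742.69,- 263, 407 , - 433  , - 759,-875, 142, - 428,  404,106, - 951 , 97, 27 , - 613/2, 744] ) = [ - 951, - 875, - 759, - 747.35, - 742.69, - 433, - 428,-613/2, - 263, 27,97, 106, 142 , 404  ,  407, 744]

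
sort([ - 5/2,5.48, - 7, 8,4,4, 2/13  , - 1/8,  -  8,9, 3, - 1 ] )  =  [ - 8, - 7, -5/2, - 1, - 1/8 , 2/13,3,  4,4, 5.48,  8,9 ] 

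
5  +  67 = 72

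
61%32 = 29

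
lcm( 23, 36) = 828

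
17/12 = 1+5/12= 1.42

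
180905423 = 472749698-291844275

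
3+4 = 7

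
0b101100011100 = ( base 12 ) 1790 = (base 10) 2844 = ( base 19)7gd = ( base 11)2156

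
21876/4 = 5469  =  5469.00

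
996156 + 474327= 1470483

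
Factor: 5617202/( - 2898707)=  - 2^1 * 7^( - 1 )*414101^( - 1 )*2808601^1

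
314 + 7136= 7450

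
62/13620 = 31/6810 = 0.00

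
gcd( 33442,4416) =46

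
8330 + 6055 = 14385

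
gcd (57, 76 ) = 19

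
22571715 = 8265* 2731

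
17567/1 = 17567 = 17567.00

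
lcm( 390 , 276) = 17940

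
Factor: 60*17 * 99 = 100980= 2^2 * 3^3*5^1*11^1*17^1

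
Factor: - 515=  -  5^1*103^1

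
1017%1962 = 1017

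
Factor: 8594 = 2^1* 4297^1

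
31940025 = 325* 98277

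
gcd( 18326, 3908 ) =2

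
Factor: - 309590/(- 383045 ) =2^1*13^( - 1)*71^( - 1)*373^1 = 746/923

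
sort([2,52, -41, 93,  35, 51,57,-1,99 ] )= [ - 41 ,-1,  2,  35,  51,52,57,93,99 ]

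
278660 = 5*55732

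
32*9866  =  315712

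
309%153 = 3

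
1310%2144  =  1310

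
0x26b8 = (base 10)9912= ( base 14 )3880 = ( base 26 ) eh6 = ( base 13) 4686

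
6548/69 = 94 + 62/69=94.90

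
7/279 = 7/279  =  0.03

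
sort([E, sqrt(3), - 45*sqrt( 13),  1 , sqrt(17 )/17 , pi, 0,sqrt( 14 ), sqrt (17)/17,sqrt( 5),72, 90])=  [-45*sqrt(13),0 , sqrt( 17) /17,sqrt(17)/17,1, sqrt (3) , sqrt(5) , E,pi, sqrt( 14 ), 72,  90 ]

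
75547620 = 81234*930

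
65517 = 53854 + 11663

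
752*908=682816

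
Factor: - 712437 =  - 3^1*11^1*21589^1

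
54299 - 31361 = 22938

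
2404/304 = 7 + 69/76 = 7.91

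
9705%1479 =831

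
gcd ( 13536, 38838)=6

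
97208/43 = 2260 +28/43=2260.65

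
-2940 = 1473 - 4413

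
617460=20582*30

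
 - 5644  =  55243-60887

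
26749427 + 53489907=80239334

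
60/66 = 10/11 = 0.91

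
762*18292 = 13938504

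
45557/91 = 500 + 57/91 = 500.63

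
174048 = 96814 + 77234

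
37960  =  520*73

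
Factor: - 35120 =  - 2^4*5^1*439^1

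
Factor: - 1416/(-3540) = 2^1*5^ ( - 1) = 2/5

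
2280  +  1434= 3714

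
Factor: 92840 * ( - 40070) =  - 3720098800 = - 2^4*5^2*11^1*211^1*4007^1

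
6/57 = 2/19 =0.11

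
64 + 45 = 109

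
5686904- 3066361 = 2620543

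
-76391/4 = -76391/4 = -19097.75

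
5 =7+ - 2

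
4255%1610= 1035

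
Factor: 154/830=5^( - 1 )*7^1 * 11^1 * 83^(  -  1 ) =77/415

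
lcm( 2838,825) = 70950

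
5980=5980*1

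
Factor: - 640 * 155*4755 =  - 2^7 * 3^1*5^3*31^1*317^1 = -471696000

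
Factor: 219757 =219757^1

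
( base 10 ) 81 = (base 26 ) 33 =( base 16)51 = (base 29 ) 2N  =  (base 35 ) 2B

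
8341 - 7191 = 1150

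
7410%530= 520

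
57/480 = 19/160 = 0.12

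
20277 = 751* 27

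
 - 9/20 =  - 1+11/20 = - 0.45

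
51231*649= 33248919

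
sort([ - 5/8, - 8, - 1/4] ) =[ - 8,-5/8,-1/4 ]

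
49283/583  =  84+ 311/583 = 84.53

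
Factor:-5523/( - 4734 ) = 7/6 = 2^( - 1 ) * 3^( - 1 )*7^1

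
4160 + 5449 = 9609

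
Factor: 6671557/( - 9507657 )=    - 3^( - 1) * 19^(  -  2 ) * 107^1 * 8779^( - 1 )  *62351^1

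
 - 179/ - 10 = 17 + 9/10  =  17.90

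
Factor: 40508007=3^1*37^1*364937^1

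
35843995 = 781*45895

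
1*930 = 930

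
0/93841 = 0 =0.00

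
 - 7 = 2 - 9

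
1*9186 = 9186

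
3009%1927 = 1082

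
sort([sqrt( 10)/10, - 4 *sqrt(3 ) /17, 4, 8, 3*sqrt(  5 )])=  [ - 4*sqrt( 3 )/17, sqrt(10 )/10,4, 3 * sqrt ( 5), 8]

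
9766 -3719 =6047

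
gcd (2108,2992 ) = 68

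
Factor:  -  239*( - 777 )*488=2^3* 3^1 * 7^1*37^1*61^1*239^1 = 90623064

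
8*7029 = 56232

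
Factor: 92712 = 2^3*3^1*3863^1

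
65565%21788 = 201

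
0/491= 0 = 0.00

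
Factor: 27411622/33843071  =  2^1*7^1 * 47^1*1171^ (-1 ) * 28901^( - 1)*41659^1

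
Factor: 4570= 2^1*5^1*457^1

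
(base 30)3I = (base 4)1230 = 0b1101100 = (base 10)108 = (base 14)7A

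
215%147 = 68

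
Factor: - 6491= -6491^1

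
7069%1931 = 1276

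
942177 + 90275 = 1032452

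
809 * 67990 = 55003910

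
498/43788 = 83/7298 = 0.01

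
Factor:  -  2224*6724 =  - 2^6*41^2*139^1 = - 14954176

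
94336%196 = 60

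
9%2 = 1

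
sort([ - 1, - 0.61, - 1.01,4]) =[-1.01, - 1, - 0.61 , 4]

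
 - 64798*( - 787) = 50996026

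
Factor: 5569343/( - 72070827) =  - 3^( - 1) *13^1*428411^1*24023609^(-1)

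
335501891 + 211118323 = 546620214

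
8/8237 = 8/8237 = 0.00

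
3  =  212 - 209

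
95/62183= 95/62183  =  0.00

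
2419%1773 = 646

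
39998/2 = 19999   =  19999.00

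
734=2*367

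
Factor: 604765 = 5^1*7^1*37^1*467^1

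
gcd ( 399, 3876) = 57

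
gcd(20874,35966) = 98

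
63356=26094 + 37262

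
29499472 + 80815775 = 110315247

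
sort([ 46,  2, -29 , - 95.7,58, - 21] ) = [ - 95.7, - 29, - 21 , 2,46,58]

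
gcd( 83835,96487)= 1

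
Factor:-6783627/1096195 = - 3^1*5^( - 1)*19^1* 61^1*271^ ( - 1 )* 809^( - 1 )*1951^1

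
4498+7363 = 11861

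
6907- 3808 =3099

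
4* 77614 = 310456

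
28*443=12404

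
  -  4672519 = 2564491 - 7237010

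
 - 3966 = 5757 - 9723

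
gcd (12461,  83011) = 17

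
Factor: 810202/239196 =2^(-1)*3^(  -  1 ) * 29^1*31^( - 1) * 61^1*229^1*643^(-1)=405101/119598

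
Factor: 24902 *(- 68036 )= -1694232472 = -2^3*73^1*233^1*12451^1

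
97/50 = 97/50 = 1.94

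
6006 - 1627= 4379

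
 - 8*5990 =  - 47920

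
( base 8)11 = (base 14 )9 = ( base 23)9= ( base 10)9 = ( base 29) 9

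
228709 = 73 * 3133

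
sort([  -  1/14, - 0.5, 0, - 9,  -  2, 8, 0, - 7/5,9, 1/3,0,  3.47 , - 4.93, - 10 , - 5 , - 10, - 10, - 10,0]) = [ - 10, - 10, - 10, - 10,  -  9, - 5, - 4.93 , - 2, - 7/5, - 0.5, - 1/14,0, 0,0 , 0,1/3 , 3.47, 8, 9]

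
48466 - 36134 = 12332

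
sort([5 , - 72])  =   [-72, 5] 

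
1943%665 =613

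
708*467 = 330636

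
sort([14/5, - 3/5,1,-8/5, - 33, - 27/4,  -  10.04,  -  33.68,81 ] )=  [ - 33.68, - 33, -10.04, - 27/4, - 8/5, - 3/5,1,14/5, 81 ]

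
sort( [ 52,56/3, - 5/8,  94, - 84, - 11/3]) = [ - 84 , - 11/3, - 5/8,56/3,52,94 ] 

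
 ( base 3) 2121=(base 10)70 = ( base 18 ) 3g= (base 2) 1000110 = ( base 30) 2a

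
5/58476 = 5/58476 = 0.00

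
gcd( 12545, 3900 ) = 65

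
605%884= 605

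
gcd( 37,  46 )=1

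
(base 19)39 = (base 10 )66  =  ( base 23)2K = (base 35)1V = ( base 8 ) 102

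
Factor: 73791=3^4*911^1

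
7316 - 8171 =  - 855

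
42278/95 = 445+3/95 = 445.03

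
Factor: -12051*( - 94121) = 3^2*13^1*103^1 * 94121^1 = 1134252171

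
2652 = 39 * 68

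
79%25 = 4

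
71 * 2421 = 171891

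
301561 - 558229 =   -  256668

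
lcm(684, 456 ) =1368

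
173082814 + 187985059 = 361067873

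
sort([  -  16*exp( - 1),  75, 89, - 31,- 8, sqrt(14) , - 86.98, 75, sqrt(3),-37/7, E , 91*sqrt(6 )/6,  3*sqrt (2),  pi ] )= [ - 86.98, - 31,  -  8,-16*exp( - 1 ),  -  37/7, sqrt(3), E,  pi, sqrt(14),3*sqrt(2), 91*sqrt(6)/6, 75, 75 , 89]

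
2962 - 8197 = -5235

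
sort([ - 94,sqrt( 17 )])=[ - 94,sqrt ( 17 )]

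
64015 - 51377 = 12638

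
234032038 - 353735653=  - 119703615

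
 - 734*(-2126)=1560484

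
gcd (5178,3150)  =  6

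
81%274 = 81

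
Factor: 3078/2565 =2^1*3^1*5^( - 1) = 6/5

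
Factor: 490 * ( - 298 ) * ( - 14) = 2^3*5^1*7^3*149^1 = 2044280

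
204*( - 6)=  - 1224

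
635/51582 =635/51582 = 0.01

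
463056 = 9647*48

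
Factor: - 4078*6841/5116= - 2^( - 1)*1279^( - 1) *2039^1*6841^1 = - 13948799/2558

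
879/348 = 293/116= 2.53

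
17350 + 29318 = 46668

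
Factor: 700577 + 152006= 852583^1 =852583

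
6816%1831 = 1323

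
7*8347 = 58429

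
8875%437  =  135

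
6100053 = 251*24303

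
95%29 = 8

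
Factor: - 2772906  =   - 2^1*3^1*47^1*9833^1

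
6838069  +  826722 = 7664791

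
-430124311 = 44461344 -474585655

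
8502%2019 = 426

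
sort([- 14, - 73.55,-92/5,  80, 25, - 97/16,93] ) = [-73.55, - 92/5, - 14, - 97/16,25,80, 93 ]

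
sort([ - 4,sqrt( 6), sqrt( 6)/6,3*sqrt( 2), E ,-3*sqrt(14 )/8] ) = [ - 4, - 3*sqrt(  14 ) /8,sqrt( 6 ) /6,sqrt( 6),E, 3* sqrt(2 )] 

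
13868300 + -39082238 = -25213938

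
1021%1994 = 1021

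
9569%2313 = 317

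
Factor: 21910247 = 293^1*74779^1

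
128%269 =128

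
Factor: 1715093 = 223^1*7691^1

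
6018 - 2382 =3636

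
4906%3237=1669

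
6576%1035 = 366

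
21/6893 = 21/6893 = 0.00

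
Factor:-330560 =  - 2^6*5^1*1033^1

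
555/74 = 7 + 1/2= 7.50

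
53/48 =1 + 5/48 = 1.10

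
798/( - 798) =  - 1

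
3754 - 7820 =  - 4066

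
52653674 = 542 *97147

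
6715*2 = 13430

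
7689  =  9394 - 1705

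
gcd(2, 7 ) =1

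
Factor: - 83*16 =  - 1328 = - 2^4*83^1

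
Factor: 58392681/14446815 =19464227/4815605=5^ ( - 1)*19^1*963121^(-1 )*1024433^1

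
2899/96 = 30 + 19/96 =30.20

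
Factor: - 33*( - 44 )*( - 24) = - 2^5*3^2*11^2=- 34848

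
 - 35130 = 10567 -45697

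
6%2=0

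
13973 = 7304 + 6669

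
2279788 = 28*81421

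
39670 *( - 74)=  - 2935580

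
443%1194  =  443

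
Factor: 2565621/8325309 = 3^2*167^1 * 569^1*2775103^( - 1 ) = 855207/2775103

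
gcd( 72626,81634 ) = 2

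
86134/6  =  43067/3 = 14355.67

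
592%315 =277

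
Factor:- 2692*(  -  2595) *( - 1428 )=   -  9975636720  =  - 2^4*3^2*5^1*7^1*17^1*173^1 * 673^1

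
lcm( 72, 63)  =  504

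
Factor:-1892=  - 2^2*11^1*43^1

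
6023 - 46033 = -40010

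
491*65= 31915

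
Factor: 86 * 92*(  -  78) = -2^4*3^1 * 13^1*23^1*43^1 =- 617136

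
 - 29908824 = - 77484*386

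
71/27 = 71/27= 2.63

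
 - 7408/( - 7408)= 1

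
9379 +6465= 15844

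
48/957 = 16/319 = 0.05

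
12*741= 8892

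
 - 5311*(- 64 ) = 339904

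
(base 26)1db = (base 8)2001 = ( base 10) 1025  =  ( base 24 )1ih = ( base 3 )1101222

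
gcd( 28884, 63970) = 2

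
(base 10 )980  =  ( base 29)14N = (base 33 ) TN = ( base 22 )20c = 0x3d4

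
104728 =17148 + 87580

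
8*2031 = 16248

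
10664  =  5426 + 5238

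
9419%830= 289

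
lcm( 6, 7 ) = 42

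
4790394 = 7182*667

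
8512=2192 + 6320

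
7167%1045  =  897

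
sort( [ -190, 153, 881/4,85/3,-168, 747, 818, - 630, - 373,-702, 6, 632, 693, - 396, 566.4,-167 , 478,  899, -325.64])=[ - 702 , -630 , - 396, - 373, - 325.64,-190, - 168,-167,  6,  85/3, 153, 881/4, 478,566.4, 632, 693, 747, 818, 899]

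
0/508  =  0= 0.00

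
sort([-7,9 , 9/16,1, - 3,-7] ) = [ - 7, - 7 ,-3, 9/16 , 1, 9] 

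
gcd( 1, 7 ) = 1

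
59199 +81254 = 140453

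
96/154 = 48/77 = 0.62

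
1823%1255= 568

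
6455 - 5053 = 1402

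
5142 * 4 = 20568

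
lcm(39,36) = 468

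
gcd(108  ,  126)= 18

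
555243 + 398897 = 954140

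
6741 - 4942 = 1799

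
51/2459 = 51/2459 = 0.02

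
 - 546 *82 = -44772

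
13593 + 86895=100488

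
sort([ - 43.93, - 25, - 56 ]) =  [ - 56 ,  -  43.93 ,-25 ]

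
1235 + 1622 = 2857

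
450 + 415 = 865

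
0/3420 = 0 = 0.00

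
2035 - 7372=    - 5337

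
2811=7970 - 5159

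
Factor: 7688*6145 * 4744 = 2^6*5^1*31^2*593^1*1229^1= 224119653440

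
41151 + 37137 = 78288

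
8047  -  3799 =4248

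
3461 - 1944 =1517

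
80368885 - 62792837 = 17576048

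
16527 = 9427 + 7100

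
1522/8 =761/4=   190.25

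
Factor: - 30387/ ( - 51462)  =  10129/17154 = 2^( - 1 ) * 3^ ( - 2)*7^1*953^( - 1 )*1447^1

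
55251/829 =66  +  537/829=   66.65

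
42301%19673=2955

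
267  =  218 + 49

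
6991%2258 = 217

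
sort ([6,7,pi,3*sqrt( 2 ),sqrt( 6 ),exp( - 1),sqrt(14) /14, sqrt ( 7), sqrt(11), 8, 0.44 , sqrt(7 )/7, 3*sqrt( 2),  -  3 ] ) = [  -  3 , sqrt(14)/14,  exp ( - 1 ), sqrt(7) /7,0.44,sqrt(6 ), sqrt (7),  pi, sqrt(11), 3 * sqrt( 2 ), 3*sqrt( 2 ),6,  7,8]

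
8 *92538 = 740304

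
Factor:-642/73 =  - 2^1*3^1*73^( - 1)*107^1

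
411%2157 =411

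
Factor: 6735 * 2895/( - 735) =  - 3^1*5^1*7^( - 2 )*193^1*449^1 = - 1299855/49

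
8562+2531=11093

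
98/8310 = 49/4155 = 0.01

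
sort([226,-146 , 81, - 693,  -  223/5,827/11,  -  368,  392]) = [ - 693,  -  368, - 146,-223/5,  827/11,81,226,392]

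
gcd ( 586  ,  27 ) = 1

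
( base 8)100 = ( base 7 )121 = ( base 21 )31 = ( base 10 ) 64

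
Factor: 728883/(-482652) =- 743/492= - 2^( - 2 )*3^( - 1 ) * 41^(-1 )*743^1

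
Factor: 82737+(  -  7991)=2^1*7^1*19^1 * 281^1 = 74746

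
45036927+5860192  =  50897119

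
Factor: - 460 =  - 2^2*5^1*23^1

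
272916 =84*3249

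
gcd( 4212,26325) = 1053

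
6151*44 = 270644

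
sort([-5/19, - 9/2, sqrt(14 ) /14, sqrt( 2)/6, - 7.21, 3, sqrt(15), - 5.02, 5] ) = [ - 7.21,-5.02, - 9/2, - 5/19,sqrt(2)/6 , sqrt( 14 ) /14 , 3, sqrt( 15),5] 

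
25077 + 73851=98928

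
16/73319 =16/73319 =0.00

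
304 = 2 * 152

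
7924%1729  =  1008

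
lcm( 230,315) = 14490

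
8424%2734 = 222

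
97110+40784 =137894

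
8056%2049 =1909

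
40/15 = 8/3= 2.67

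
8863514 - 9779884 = - 916370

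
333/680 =333/680 = 0.49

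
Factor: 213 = 3^1*71^1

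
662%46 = 18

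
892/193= 4 + 120/193  =  4.62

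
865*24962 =21592130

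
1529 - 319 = 1210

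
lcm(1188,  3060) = 100980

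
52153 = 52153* 1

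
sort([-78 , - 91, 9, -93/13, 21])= [-91, - 78, - 93/13,9,21 ] 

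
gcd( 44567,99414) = 1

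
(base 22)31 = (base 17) 3g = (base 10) 67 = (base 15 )47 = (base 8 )103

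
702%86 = 14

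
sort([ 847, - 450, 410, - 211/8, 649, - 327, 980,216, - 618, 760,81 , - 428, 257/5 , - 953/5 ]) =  [ - 618, - 450, - 428, - 327, - 953/5, - 211/8, 257/5,81, 216, 410,649,  760,847,980 ]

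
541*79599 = 43063059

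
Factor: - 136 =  - 2^3*17^1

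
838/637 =1 + 201/637 = 1.32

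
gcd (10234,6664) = 238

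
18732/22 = 851+5/11   =  851.45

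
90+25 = 115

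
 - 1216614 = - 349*3486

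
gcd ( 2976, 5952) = 2976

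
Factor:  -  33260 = - 2^2*5^1 *1663^1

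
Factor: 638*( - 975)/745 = -2^1*3^1 * 5^1*11^1*13^1*29^1*149^( - 1) = - 124410/149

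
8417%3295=1827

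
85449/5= 17089 + 4/5 = 17089.80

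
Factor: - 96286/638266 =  - 31^1*1553^1*319133^ (- 1) = - 48143/319133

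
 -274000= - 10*27400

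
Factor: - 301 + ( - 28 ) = -329 = - 7^1*47^1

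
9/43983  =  1/4887 = 0.00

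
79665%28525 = 22615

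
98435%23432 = 4707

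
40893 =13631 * 3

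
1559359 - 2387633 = -828274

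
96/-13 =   -  8+8/13 = -7.38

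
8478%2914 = 2650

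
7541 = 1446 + 6095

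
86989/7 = 12427 = 12427.00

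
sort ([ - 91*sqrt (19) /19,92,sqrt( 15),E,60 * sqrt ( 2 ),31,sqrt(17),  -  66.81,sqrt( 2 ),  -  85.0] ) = [ - 85.0,-66.81,  -  91*sqrt ( 19 ) /19, sqrt( 2),E,sqrt( 15), sqrt( 17), 31,60*sqrt( 2 ), 92] 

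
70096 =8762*8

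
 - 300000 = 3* (- 100000)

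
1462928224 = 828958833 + 633969391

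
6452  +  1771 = 8223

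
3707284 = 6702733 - 2995449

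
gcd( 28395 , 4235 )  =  5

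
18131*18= 326358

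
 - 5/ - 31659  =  5/31659 = 0.00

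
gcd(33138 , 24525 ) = 9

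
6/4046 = 3/2023 = 0.00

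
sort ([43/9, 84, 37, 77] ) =[ 43/9, 37, 77, 84 ] 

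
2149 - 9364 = -7215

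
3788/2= 1894 =1894.00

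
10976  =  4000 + 6976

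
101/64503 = 101/64503=0.00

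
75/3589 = 75/3589 = 0.02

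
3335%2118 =1217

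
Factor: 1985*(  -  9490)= - 18837650 = - 2^1*5^2*13^1*73^1*397^1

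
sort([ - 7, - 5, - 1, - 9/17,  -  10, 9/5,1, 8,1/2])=[ - 10 ,  -  7, - 5,-1, - 9/17, 1/2 , 1,9/5, 8 ] 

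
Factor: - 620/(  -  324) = 155/81 = 3^( - 4 )*5^1*31^1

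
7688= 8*961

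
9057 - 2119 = 6938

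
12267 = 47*261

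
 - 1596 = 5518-7114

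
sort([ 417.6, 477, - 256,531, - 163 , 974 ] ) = [ - 256, - 163, 417.6,  477,531,974] 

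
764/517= 1+247/517 = 1.48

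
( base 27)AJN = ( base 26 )BF0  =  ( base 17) 1A16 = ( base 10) 7826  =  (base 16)1E92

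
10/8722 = 5/4361 = 0.00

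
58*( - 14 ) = -812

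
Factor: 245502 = 2^1* 3^2*23^1*593^1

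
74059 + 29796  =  103855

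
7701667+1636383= 9338050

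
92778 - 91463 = 1315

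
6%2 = 0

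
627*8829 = 5535783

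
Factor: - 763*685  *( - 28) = 2^2 * 5^1*7^2  *109^1 * 137^1 = 14634340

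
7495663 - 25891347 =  -18395684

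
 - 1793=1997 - 3790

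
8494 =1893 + 6601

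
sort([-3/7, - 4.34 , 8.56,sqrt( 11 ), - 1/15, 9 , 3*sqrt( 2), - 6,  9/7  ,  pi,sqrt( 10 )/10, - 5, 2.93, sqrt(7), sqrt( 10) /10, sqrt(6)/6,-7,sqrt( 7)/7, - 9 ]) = [ - 9, - 7, - 6, - 5,  -  4.34, - 3/7, - 1/15 , sqrt(10)/10, sqrt( 10 )/10, sqrt ( 7)/7, sqrt( 6)/6  ,  9/7, sqrt( 7),  2.93, pi,  sqrt(11), 3*sqrt( 2 ), 8.56,  9]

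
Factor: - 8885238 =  -2^1* 3^1*53^1*27941^1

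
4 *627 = 2508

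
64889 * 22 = 1427558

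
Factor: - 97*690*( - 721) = 48256530 = 2^1*3^1*5^1*7^1*23^1*97^1*103^1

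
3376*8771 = 29610896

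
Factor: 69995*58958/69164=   2063382605/34582 = 2^( - 1)*5^1*41^1 * 719^1 *13999^1*17291^( - 1 ) 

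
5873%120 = 113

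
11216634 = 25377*442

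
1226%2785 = 1226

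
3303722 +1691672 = 4995394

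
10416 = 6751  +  3665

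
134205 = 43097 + 91108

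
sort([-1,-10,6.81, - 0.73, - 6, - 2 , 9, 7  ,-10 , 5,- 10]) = [ - 10, - 10,  -  10, - 6, -2,-1, - 0.73,5 , 6.81, 7,  9]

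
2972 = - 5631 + 8603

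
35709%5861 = 543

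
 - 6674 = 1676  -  8350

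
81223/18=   4512 + 7/18 = 4512.39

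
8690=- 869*(-10)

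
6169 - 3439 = 2730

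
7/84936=7/84936 = 0.00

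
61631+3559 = 65190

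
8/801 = 8/801 =0.01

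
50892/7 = 7270 + 2/7=7270.29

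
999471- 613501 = 385970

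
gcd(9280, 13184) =64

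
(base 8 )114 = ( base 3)2211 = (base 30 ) 2g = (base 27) 2M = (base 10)76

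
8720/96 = 90 + 5/6 = 90.83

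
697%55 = 37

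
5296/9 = 5296/9 = 588.44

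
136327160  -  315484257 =- 179157097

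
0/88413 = 0 = 0.00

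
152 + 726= 878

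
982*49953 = 49053846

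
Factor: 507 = 3^1*13^2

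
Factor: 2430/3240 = 2^( - 2)*3^1= 3/4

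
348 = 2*174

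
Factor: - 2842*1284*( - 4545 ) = 16585286760 = 2^3 *3^3 *5^1* 7^2*  29^1* 101^1 * 107^1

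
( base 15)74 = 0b1101101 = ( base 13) 85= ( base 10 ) 109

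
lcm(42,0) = 0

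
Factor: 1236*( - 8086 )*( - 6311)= 2^3*3^1*13^1*103^1*311^1*6311^1 = 63074002056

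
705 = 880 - 175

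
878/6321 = 878/6321  =  0.14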